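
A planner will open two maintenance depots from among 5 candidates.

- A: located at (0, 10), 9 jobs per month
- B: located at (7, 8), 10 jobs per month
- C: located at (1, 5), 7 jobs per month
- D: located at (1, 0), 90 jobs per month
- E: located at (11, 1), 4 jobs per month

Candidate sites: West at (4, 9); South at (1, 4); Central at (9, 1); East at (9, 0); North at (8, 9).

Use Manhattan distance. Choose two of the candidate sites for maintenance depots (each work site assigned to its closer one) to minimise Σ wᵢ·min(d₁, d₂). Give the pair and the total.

{South, North}, total 494

Evaluate every pair (each demand assigned to the nearer of the two):
  {South, North}: total = 494
  {West, South}: total = 504
  {South, Central}: total = 528
  {South, East}: total = 542
  {West, East}: total = 866
  {East, North}: total = 910
  {West, Central}: total = 952
  {Central, North}: total = 996
  {Central, East}: total = 1064
  {West, North}: total = 1238
Best pair: {South, North} with total 494.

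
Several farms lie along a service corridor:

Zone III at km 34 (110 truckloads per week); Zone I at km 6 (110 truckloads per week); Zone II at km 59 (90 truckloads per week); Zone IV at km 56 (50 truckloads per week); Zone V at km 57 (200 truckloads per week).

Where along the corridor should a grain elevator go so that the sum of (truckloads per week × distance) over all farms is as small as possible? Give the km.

For a sum of weighted absolute distances on a line, the optimum is the weighted median (not the mean). Total weight W = 560; half-weight = 280.
Sort by position and accumulate weight:
  km 6 (Zone I, w=110) → cum 110
  km 34 (Zone III, w=110) → cum 220
  km 56 (Zone IV, w=50) → cum 270
  km 57 (Zone V, w=200) → cum 470  ≥ 280 → median here
  km 59 (Zone II, w=90) → cum 560
Optimal location: km 57.

x = 57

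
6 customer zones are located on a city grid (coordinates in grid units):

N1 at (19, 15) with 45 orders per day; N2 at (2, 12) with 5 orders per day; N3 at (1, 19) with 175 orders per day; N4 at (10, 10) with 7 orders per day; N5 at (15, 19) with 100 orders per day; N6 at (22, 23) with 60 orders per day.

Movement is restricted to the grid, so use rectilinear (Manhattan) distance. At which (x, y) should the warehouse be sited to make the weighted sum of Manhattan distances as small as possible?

Manhattan distance separates: Σwᵢ(|x−xᵢ|+|y−yᵢ|) = Σwᵢ|x−xᵢ| + Σwᵢ|y−yᵢ|, so x and y are optimised independently as 1-D weighted medians.
Total weight W = 392; half = 196.
x-coordinate, sorted with cumulative weight:
  x=1 (N3, w=175) cum 175
  x=2 (N2, w=5) cum 180
  x=10 (N4, w=7) cum 187
  x=15 (N5, w=100) cum 287  ← median
  x=19 (N1, w=45) cum 332
  x=22 (N6, w=60) cum 392
⇒ x* = 15
y-coordinate, sorted with cumulative weight:
  y=10 (N4, w=7) cum 7
  y=12 (N2, w=5) cum 12
  y=15 (N1, w=45) cum 57
  y=19 (N3, w=175) cum 232  ← median
  y=19 (N5, w=100) cum 332
  y=23 (N6, w=60) cum 392
⇒ y* = 19

(15, 19)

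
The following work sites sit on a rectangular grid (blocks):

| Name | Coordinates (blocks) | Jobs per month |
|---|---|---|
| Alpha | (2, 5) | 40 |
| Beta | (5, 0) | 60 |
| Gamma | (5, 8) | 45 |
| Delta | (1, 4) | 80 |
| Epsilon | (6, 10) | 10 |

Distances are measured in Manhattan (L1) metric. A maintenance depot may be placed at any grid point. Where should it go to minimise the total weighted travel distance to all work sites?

(2, 4)

Manhattan distance separates: Σwᵢ(|x−xᵢ|+|y−yᵢ|) = Σwᵢ|x−xᵢ| + Σwᵢ|y−yᵢ|, so x and y are optimised independently as 1-D weighted medians.
Total weight W = 235; half = 117.5.
x-coordinate, sorted with cumulative weight:
  x=1 (Delta, w=80) cum 80
  x=2 (Alpha, w=40) cum 120  ← median
  x=5 (Beta, w=60) cum 180
  x=5 (Gamma, w=45) cum 225
  x=6 (Epsilon, w=10) cum 235
⇒ x* = 2
y-coordinate, sorted with cumulative weight:
  y=0 (Beta, w=60) cum 60
  y=4 (Delta, w=80) cum 140  ← median
  y=5 (Alpha, w=40) cum 180
  y=8 (Gamma, w=45) cum 225
  y=10 (Epsilon, w=10) cum 235
⇒ y* = 4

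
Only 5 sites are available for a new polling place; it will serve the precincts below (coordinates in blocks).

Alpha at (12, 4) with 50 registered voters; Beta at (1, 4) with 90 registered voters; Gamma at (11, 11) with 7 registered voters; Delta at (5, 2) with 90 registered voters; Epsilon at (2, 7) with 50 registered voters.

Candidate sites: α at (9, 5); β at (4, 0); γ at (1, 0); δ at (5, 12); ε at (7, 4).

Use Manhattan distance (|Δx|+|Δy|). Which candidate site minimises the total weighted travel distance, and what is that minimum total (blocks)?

Total weighted distance at each candidate:
  α (9, 5): total = 2146
  β (4, 0): total = 2076
  γ (1, 0): total = 2197
  δ (5, 12): total = 3179
  ε (7, 4): total = 1627
Minimum is at ε with total 1627 blocks.

ε, total 1627 blocks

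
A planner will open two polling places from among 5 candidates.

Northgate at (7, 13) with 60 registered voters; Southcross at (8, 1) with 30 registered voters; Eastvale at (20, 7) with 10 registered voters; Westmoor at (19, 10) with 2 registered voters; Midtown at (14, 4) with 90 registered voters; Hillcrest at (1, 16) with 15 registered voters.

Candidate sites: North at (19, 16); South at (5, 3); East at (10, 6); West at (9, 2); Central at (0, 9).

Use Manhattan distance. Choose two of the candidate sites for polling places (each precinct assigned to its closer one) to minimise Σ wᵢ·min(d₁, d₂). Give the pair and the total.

{East, Central}, total 1606

Evaluate every pair (each demand assigned to the nearer of the two):
  {East, Central}: total = 1606
  {East, West}: total = 1621
  {West, Central}: total = 1666
  {South, East}: total = 1681
  {North, East}: total = 1732
  {North, West}: total = 1852
  {South, West}: total = 1861
  {South, Central}: total = 2060
  {North, South}: total = 2137
  {North, Central}: total = 2902
Best pair: {East, Central} with total 1606.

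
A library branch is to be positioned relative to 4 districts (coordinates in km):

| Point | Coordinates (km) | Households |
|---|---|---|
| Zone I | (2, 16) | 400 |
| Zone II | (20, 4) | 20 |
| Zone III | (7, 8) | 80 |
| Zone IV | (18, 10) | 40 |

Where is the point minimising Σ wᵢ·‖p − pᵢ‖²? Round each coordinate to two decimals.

The minimiser of Σwᵢ‖p−pᵢ‖² is the weighted centroid p* = (Σwᵢpᵢ)/(Σwᵢ).
Σwᵢ = 540.
Σwᵢxᵢ = 400·2 + 20·20 + 80·7 + 40·18 = 2480.
Σwᵢyᵢ = 400·16 + 20·4 + 80·8 + 40·10 = 7520.
x* = 2480/540 = 4.59, y* = 7520/540 = 13.93.

(4.59, 13.93)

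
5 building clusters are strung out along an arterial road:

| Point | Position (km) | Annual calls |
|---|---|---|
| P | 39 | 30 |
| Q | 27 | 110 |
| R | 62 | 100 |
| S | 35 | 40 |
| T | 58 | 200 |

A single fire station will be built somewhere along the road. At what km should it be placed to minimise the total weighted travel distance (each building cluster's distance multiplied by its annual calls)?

For a sum of weighted absolute distances on a line, the optimum is the weighted median (not the mean). Total weight W = 480; half-weight = 240.
Sort by position and accumulate weight:
  km 27 (Q, w=110) → cum 110
  km 35 (S, w=40) → cum 150
  km 39 (P, w=30) → cum 180
  km 58 (T, w=200) → cum 380  ≥ 240 → median here
  km 62 (R, w=100) → cum 480
Optimal location: km 58.

x = 58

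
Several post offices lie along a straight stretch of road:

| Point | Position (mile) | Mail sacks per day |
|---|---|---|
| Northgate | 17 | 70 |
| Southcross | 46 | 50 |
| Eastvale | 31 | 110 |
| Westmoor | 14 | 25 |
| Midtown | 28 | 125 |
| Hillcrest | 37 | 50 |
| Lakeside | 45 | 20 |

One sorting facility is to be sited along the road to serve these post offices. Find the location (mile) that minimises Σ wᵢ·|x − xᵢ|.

x = 31

For a sum of weighted absolute distances on a line, the optimum is the weighted median (not the mean). Total weight W = 450; half-weight = 225.
Sort by position and accumulate weight:
  mile 14 (Westmoor, w=25) → cum 25
  mile 17 (Northgate, w=70) → cum 95
  mile 28 (Midtown, w=125) → cum 220
  mile 31 (Eastvale, w=110) → cum 330  ≥ 225 → median here
  mile 37 (Hillcrest, w=50) → cum 380
  mile 45 (Lakeside, w=20) → cum 400
  mile 46 (Southcross, w=50) → cum 450
Optimal location: mile 31.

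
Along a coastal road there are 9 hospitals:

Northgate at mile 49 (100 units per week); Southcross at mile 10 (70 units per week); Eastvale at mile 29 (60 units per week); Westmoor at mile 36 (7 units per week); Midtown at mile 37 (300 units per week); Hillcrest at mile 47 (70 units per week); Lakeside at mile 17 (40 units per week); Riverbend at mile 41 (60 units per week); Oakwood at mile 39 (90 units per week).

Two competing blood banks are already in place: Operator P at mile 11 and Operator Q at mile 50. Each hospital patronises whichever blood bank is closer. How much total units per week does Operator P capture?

The indifferent point is the midpoint (11+50)/2 = 30.5; hospitals left of it (closer to Operator P at 11) go to Operator P, those right go to Operator Q.
  Southcross at 10 (w=70) → Operator P
  Lakeside at 17 (w=40) → Operator P
  Eastvale at 29 (w=60) → Operator P
  Westmoor at 36 (w=7) → Operator Q
  Midtown at 37 (w=300) → Operator Q
  Oakwood at 39 (w=90) → Operator Q
  Riverbend at 41 (w=60) → Operator Q
  Hillcrest at 47 (w=70) → Operator Q
  Northgate at 49 (w=100) → Operator Q
Operator P captures 170; Operator Q captures 627.

170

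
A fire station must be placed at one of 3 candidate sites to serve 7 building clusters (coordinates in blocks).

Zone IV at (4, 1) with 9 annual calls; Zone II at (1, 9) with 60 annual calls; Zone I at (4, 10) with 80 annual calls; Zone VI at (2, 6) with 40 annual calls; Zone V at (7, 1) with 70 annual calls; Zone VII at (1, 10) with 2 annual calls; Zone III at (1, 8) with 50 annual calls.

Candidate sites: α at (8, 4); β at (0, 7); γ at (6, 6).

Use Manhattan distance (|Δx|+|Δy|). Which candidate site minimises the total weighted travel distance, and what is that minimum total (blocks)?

β, total 1968 blocks

Total weighted distance at each candidate:
  α (8, 4): total = 2759
  β (0, 7): total = 1968
  γ (6, 6): total = 1971
Minimum is at β with total 1968 blocks.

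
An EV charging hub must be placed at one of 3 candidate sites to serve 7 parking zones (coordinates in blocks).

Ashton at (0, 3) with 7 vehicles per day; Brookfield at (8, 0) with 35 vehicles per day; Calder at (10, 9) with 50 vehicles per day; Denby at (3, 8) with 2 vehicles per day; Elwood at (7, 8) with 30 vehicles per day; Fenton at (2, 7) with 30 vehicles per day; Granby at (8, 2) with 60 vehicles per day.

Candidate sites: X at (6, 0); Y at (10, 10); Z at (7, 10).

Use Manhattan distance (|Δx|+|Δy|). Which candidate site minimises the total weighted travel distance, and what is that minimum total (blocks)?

Total weighted distance at each candidate:
  X (6, 0): total = 1645
  Y (10, 10): total = 1687
  Z (7, 10): total = 1535
Minimum is at Z with total 1535 blocks.

Z, total 1535 blocks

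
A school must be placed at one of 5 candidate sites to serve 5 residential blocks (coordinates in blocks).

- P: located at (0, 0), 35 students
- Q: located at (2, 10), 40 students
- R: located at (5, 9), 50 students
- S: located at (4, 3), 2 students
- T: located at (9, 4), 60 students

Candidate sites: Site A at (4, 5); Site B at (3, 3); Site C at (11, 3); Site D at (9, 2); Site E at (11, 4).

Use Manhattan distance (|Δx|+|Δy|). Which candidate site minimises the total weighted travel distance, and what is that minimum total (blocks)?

Site A, total 1209 blocks

Total weighted distance at each candidate:
  Site A (4, 5): total = 1209
  Site B (3, 3): total = 1352
  Site C (11, 3): total = 1924
  Site D (9, 2): total = 1667
  Site E (11, 4): total = 1811
Minimum is at Site A with total 1209 blocks.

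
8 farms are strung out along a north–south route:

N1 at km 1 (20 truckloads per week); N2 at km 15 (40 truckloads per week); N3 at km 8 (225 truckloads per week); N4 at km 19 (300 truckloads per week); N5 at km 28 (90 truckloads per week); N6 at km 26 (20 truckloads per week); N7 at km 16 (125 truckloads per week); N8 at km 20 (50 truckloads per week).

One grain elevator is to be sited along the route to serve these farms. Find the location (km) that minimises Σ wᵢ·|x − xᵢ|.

x = 19

For a sum of weighted absolute distances on a line, the optimum is the weighted median (not the mean). Total weight W = 870; half-weight = 435.
Sort by position and accumulate weight:
  km 1 (N1, w=20) → cum 20
  km 8 (N3, w=225) → cum 245
  km 15 (N2, w=40) → cum 285
  km 16 (N7, w=125) → cum 410
  km 19 (N4, w=300) → cum 710  ≥ 435 → median here
  km 20 (N8, w=50) → cum 760
  km 26 (N6, w=20) → cum 780
  km 28 (N5, w=90) → cum 870
Optimal location: km 19.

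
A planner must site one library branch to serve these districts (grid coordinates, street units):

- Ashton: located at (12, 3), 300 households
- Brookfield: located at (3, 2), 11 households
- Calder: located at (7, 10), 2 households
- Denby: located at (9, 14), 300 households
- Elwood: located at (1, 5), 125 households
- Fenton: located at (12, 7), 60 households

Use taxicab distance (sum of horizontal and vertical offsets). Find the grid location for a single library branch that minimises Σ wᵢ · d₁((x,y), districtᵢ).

Manhattan distance separates: Σwᵢ(|x−xᵢ|+|y−yᵢ|) = Σwᵢ|x−xᵢ| + Σwᵢ|y−yᵢ|, so x and y are optimised independently as 1-D weighted medians.
Total weight W = 798; half = 399.
x-coordinate, sorted with cumulative weight:
  x=1 (Elwood, w=125) cum 125
  x=3 (Brookfield, w=11) cum 136
  x=7 (Calder, w=2) cum 138
  x=9 (Denby, w=300) cum 438  ← median
  x=12 (Ashton, w=300) cum 738
  x=12 (Fenton, w=60) cum 798
⇒ x* = 9
y-coordinate, sorted with cumulative weight:
  y=2 (Brookfield, w=11) cum 11
  y=3 (Ashton, w=300) cum 311
  y=5 (Elwood, w=125) cum 436  ← median
  y=7 (Fenton, w=60) cum 496
  y=10 (Calder, w=2) cum 498
  y=14 (Denby, w=300) cum 798
⇒ y* = 5

(9, 5)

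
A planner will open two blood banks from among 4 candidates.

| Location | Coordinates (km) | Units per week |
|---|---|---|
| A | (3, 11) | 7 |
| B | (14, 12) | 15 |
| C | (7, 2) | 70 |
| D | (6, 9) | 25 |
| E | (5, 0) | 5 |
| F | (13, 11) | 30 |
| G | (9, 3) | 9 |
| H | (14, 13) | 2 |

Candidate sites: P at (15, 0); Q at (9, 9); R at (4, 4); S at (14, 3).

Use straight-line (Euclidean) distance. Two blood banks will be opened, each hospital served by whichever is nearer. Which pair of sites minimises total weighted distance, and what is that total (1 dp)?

{Q, R}, total 672.6

Evaluate every pair (each demand assigned to the nearer of the two):
  {Q, R}: total = 672.6
  {R, S}: total = 899.0
  {Q, S}: total = 941.1
  {P, Q}: total = 966.6
  {P, R}: total = 1045.1
  {P, S}: total = 1329.5
Best pair: {Q, R} with total 672.6.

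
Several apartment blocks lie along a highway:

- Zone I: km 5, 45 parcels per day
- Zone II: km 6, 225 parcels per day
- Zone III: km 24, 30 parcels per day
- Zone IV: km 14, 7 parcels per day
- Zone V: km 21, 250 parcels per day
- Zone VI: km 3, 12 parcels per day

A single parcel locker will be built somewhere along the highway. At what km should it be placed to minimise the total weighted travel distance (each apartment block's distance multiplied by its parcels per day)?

For a sum of weighted absolute distances on a line, the optimum is the weighted median (not the mean). Total weight W = 569; half-weight = 284.5.
Sort by position and accumulate weight:
  km 3 (Zone VI, w=12) → cum 12
  km 5 (Zone I, w=45) → cum 57
  km 6 (Zone II, w=225) → cum 282
  km 14 (Zone IV, w=7) → cum 289  ≥ 284.5 → median here
  km 21 (Zone V, w=250) → cum 539
  km 24 (Zone III, w=30) → cum 569
Optimal location: km 14.

x = 14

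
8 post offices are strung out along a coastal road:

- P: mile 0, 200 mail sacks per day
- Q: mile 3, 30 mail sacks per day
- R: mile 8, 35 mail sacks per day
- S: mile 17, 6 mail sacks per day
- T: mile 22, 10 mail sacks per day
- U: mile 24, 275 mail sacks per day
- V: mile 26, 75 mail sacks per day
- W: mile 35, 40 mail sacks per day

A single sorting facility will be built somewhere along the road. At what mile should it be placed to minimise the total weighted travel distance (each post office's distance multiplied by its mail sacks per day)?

For a sum of weighted absolute distances on a line, the optimum is the weighted median (not the mean). Total weight W = 671; half-weight = 335.5.
Sort by position and accumulate weight:
  mile 0 (P, w=200) → cum 200
  mile 3 (Q, w=30) → cum 230
  mile 8 (R, w=35) → cum 265
  mile 17 (S, w=6) → cum 271
  mile 22 (T, w=10) → cum 281
  mile 24 (U, w=275) → cum 556  ≥ 335.5 → median here
  mile 26 (V, w=75) → cum 631
  mile 35 (W, w=40) → cum 671
Optimal location: mile 24.

x = 24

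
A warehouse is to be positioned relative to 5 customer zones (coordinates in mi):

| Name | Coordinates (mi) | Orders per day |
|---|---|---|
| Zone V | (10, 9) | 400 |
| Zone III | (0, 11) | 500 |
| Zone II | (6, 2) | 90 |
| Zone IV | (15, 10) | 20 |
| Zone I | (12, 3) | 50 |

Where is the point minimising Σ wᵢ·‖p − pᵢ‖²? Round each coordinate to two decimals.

The minimiser of Σwᵢ‖p−pᵢ‖² is the weighted centroid p* = (Σwᵢpᵢ)/(Σwᵢ).
Σwᵢ = 1060.
Σwᵢxᵢ = 400·10 + 500·0 + 90·6 + 20·15 + 50·12 = 5440.
Σwᵢyᵢ = 400·9 + 500·11 + 90·2 + 20·10 + 50·3 = 9630.
x* = 5440/1060 = 5.13, y* = 9630/1060 = 9.08.

(5.13, 9.08)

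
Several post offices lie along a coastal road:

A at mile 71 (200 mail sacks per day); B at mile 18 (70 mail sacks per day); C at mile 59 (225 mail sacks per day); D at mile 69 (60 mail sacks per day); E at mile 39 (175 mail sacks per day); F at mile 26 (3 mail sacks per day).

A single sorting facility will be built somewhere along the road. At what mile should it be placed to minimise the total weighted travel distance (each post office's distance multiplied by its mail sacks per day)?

x = 59

For a sum of weighted absolute distances on a line, the optimum is the weighted median (not the mean). Total weight W = 733; half-weight = 366.5.
Sort by position and accumulate weight:
  mile 18 (B, w=70) → cum 70
  mile 26 (F, w=3) → cum 73
  mile 39 (E, w=175) → cum 248
  mile 59 (C, w=225) → cum 473  ≥ 366.5 → median here
  mile 69 (D, w=60) → cum 533
  mile 71 (A, w=200) → cum 733
Optimal location: mile 59.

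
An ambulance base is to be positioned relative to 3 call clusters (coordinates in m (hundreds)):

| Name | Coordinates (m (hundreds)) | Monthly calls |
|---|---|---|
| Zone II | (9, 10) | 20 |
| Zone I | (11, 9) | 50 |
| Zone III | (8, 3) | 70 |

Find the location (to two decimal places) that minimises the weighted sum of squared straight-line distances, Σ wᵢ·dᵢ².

The minimiser of Σwᵢ‖p−pᵢ‖² is the weighted centroid p* = (Σwᵢpᵢ)/(Σwᵢ).
Σwᵢ = 140.
Σwᵢxᵢ = 20·9 + 50·11 + 70·8 = 1290.
Σwᵢyᵢ = 20·10 + 50·9 + 70·3 = 860.
x* = 1290/140 = 9.21, y* = 860/140 = 6.14.

(9.21, 6.14)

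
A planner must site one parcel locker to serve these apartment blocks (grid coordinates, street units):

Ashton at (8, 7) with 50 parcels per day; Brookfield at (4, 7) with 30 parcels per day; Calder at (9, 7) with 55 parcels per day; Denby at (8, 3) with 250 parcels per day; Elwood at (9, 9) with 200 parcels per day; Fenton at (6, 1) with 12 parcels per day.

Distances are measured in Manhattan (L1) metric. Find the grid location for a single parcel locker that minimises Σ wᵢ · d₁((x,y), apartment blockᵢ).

Manhattan distance separates: Σwᵢ(|x−xᵢ|+|y−yᵢ|) = Σwᵢ|x−xᵢ| + Σwᵢ|y−yᵢ|, so x and y are optimised independently as 1-D weighted medians.
Total weight W = 597; half = 298.5.
x-coordinate, sorted with cumulative weight:
  x=4 (Brookfield, w=30) cum 30
  x=6 (Fenton, w=12) cum 42
  x=8 (Ashton, w=50) cum 92
  x=8 (Denby, w=250) cum 342  ← median
  x=9 (Calder, w=55) cum 397
  x=9 (Elwood, w=200) cum 597
⇒ x* = 8
y-coordinate, sorted with cumulative weight:
  y=1 (Fenton, w=12) cum 12
  y=3 (Denby, w=250) cum 262
  y=7 (Ashton, w=50) cum 312  ← median
  y=7 (Brookfield, w=30) cum 342
  y=7 (Calder, w=55) cum 397
  y=9 (Elwood, w=200) cum 597
⇒ y* = 7

(8, 7)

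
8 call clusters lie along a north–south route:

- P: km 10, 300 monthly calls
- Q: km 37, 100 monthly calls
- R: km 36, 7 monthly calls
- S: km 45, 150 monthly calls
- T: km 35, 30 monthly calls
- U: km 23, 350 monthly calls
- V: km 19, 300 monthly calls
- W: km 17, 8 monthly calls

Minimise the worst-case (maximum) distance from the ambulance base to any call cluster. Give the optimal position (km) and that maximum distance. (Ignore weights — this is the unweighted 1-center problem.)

The 1-center on a line is the midpoint of the two extreme points: leftmost at 10, rightmost at 45.
Optimal location = (10 + 45)/2 = 27.5; maximum distance = (45 − 10)/2 = 17.5.

location 27.5, max distance 17.5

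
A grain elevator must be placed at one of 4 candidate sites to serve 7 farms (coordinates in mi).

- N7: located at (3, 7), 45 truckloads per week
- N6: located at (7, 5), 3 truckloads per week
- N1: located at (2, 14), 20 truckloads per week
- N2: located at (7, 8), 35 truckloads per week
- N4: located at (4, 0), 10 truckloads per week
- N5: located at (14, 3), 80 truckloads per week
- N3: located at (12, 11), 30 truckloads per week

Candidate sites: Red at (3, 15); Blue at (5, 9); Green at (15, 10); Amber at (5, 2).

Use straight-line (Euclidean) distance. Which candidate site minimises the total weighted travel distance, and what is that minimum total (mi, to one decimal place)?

Total weighted distance at each candidate:
  Red (3, 15): total = 2450.9
  Blue (5, 9): total = 1509.9
  Green (15, 10): total = 1954.8
  Amber (5, 2): total = 1810.7
Minimum is at Blue with total 1509.9 mi.

Blue, total 1509.9 mi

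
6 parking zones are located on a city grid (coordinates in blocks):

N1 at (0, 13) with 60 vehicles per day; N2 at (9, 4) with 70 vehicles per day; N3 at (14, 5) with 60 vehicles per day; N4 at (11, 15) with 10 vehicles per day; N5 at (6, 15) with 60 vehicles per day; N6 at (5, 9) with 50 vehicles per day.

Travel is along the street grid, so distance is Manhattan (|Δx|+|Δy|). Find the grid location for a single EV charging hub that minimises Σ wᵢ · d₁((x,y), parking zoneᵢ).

Manhattan distance separates: Σwᵢ(|x−xᵢ|+|y−yᵢ|) = Σwᵢ|x−xᵢ| + Σwᵢ|y−yᵢ|, so x and y are optimised independently as 1-D weighted medians.
Total weight W = 310; half = 155.
x-coordinate, sorted with cumulative weight:
  x=0 (N1, w=60) cum 60
  x=5 (N6, w=50) cum 110
  x=6 (N5, w=60) cum 170  ← median
  x=9 (N2, w=70) cum 240
  x=11 (N4, w=10) cum 250
  x=14 (N3, w=60) cum 310
⇒ x* = 6
y-coordinate, sorted with cumulative weight:
  y=4 (N2, w=70) cum 70
  y=5 (N3, w=60) cum 130
  y=9 (N6, w=50) cum 180  ← median
  y=13 (N1, w=60) cum 240
  y=15 (N4, w=10) cum 250
  y=15 (N5, w=60) cum 310
⇒ y* = 9

(6, 9)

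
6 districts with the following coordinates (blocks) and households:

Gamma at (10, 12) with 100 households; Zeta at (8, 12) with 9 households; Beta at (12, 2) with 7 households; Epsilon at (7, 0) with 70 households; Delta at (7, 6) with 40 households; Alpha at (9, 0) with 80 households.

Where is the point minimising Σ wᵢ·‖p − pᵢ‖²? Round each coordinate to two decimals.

(8.65, 5.10)

The minimiser of Σwᵢ‖p−pᵢ‖² is the weighted centroid p* = (Σwᵢpᵢ)/(Σwᵢ).
Σwᵢ = 306.
Σwᵢxᵢ = 100·10 + 9·8 + 7·12 + 70·7 + 40·7 + 80·9 = 2646.
Σwᵢyᵢ = 100·12 + 9·12 + 7·2 + 70·0 + 40·6 + 80·0 = 1562.
x* = 2646/306 = 8.65, y* = 1562/306 = 5.10.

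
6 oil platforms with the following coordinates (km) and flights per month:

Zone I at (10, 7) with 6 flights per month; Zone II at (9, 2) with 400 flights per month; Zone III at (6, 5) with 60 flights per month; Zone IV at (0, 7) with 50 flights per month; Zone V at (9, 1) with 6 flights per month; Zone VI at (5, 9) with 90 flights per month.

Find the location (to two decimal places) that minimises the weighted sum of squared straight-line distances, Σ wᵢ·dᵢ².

The minimiser of Σwᵢ‖p−pᵢ‖² is the weighted centroid p* = (Σwᵢpᵢ)/(Σwᵢ).
Σwᵢ = 612.
Σwᵢxᵢ = 6·10 + 400·9 + 60·6 + 50·0 + 6·9 + 90·5 = 4524.
Σwᵢyᵢ = 6·7 + 400·2 + 60·5 + 50·7 + 6·1 + 90·9 = 2308.
x* = 4524/612 = 7.39, y* = 2308/612 = 3.77.

(7.39, 3.77)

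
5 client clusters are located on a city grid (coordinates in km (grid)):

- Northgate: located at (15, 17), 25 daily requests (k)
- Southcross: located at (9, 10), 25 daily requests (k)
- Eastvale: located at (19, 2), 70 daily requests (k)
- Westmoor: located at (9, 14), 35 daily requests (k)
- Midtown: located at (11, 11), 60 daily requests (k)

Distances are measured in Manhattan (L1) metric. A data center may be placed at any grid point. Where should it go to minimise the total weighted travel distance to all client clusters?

(11, 11)

Manhattan distance separates: Σwᵢ(|x−xᵢ|+|y−yᵢ|) = Σwᵢ|x−xᵢ| + Σwᵢ|y−yᵢ|, so x and y are optimised independently as 1-D weighted medians.
Total weight W = 215; half = 107.5.
x-coordinate, sorted with cumulative weight:
  x=9 (Southcross, w=25) cum 25
  x=9 (Westmoor, w=35) cum 60
  x=11 (Midtown, w=60) cum 120  ← median
  x=15 (Northgate, w=25) cum 145
  x=19 (Eastvale, w=70) cum 215
⇒ x* = 11
y-coordinate, sorted with cumulative weight:
  y=2 (Eastvale, w=70) cum 70
  y=10 (Southcross, w=25) cum 95
  y=11 (Midtown, w=60) cum 155  ← median
  y=14 (Westmoor, w=35) cum 190
  y=17 (Northgate, w=25) cum 215
⇒ y* = 11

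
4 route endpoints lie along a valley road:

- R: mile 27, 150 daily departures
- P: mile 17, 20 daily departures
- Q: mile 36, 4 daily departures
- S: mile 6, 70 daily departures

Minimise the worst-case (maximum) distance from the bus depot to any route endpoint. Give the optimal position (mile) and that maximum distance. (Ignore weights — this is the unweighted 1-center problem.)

location 21, max distance 15

The 1-center on a line is the midpoint of the two extreme points: leftmost at 6, rightmost at 36.
Optimal location = (6 + 36)/2 = 21; maximum distance = (36 − 6)/2 = 15.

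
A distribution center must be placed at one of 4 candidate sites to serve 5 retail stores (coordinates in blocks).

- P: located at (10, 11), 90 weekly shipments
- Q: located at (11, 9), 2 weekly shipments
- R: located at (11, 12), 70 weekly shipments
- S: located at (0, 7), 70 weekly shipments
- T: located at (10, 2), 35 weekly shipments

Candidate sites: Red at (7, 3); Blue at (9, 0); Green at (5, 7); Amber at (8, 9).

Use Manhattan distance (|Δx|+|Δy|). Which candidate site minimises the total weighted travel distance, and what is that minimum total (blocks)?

Amber, total 1801 blocks

Total weighted distance at each candidate:
  Red (7, 3): total = 2830
  Blue (9, 0): total = 3307
  Green (5, 7): total = 2296
  Amber (8, 9): total = 1801
Minimum is at Amber with total 1801 blocks.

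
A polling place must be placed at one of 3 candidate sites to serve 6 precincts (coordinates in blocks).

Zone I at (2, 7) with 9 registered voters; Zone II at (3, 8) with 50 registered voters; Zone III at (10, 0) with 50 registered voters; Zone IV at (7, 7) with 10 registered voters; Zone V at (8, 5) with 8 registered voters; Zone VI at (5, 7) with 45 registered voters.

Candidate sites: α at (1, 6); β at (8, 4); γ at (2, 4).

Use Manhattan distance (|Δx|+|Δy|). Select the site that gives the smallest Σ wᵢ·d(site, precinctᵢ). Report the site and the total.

β, total 1149 blocks

Total weighted distance at each candidate:
  α (1, 6): total = 1327
  β (8, 4): total = 1149
  γ (2, 4): total = 1283
Minimum is at β with total 1149 blocks.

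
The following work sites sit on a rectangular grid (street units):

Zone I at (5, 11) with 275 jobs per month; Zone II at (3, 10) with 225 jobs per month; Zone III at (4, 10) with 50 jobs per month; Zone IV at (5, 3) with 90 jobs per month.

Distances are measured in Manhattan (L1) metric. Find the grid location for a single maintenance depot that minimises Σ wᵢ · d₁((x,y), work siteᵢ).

(5, 10)

Manhattan distance separates: Σwᵢ(|x−xᵢ|+|y−yᵢ|) = Σwᵢ|x−xᵢ| + Σwᵢ|y−yᵢ|, so x and y are optimised independently as 1-D weighted medians.
Total weight W = 640; half = 320.
x-coordinate, sorted with cumulative weight:
  x=3 (Zone II, w=225) cum 225
  x=4 (Zone III, w=50) cum 275
  x=5 (Zone I, w=275) cum 550  ← median
  x=5 (Zone IV, w=90) cum 640
⇒ x* = 5
y-coordinate, sorted with cumulative weight:
  y=3 (Zone IV, w=90) cum 90
  y=10 (Zone II, w=225) cum 315
  y=10 (Zone III, w=50) cum 365  ← median
  y=11 (Zone I, w=275) cum 640
⇒ y* = 10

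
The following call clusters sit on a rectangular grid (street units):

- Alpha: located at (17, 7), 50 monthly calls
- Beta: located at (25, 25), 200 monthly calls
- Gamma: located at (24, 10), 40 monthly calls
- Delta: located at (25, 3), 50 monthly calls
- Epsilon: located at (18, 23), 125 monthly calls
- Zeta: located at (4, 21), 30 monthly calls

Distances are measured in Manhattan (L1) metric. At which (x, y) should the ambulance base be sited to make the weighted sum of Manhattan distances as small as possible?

Manhattan distance separates: Σwᵢ(|x−xᵢ|+|y−yᵢ|) = Σwᵢ|x−xᵢ| + Σwᵢ|y−yᵢ|, so x and y are optimised independently as 1-D weighted medians.
Total weight W = 495; half = 247.5.
x-coordinate, sorted with cumulative weight:
  x=4 (Zeta, w=30) cum 30
  x=17 (Alpha, w=50) cum 80
  x=18 (Epsilon, w=125) cum 205
  x=24 (Gamma, w=40) cum 245
  x=25 (Beta, w=200) cum 445  ← median
  x=25 (Delta, w=50) cum 495
⇒ x* = 25
y-coordinate, sorted with cumulative weight:
  y=3 (Delta, w=50) cum 50
  y=7 (Alpha, w=50) cum 100
  y=10 (Gamma, w=40) cum 140
  y=21 (Zeta, w=30) cum 170
  y=23 (Epsilon, w=125) cum 295  ← median
  y=25 (Beta, w=200) cum 495
⇒ y* = 23

(25, 23)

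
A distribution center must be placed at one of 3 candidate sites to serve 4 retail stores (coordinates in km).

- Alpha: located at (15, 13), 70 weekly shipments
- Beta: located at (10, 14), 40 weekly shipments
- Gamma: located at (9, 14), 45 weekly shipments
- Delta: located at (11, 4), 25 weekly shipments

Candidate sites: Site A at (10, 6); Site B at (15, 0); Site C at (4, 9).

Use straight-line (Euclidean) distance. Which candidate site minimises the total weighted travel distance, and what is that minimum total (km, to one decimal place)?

Total weighted distance at each candidate:
  Site A (10, 6): total = 1340.9
  Site B (15, 0): total = 2331.5
  Site C (4, 9): total = 1665.0
Minimum is at Site A with total 1340.9 km.

Site A, total 1340.9 km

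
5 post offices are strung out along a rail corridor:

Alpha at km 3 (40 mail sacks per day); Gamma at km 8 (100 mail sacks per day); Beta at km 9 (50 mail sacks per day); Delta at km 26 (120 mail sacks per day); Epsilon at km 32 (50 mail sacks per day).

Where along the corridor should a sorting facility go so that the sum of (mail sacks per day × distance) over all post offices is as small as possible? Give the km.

For a sum of weighted absolute distances on a line, the optimum is the weighted median (not the mean). Total weight W = 360; half-weight = 180.
Sort by position and accumulate weight:
  km 3 (Alpha, w=40) → cum 40
  km 8 (Gamma, w=100) → cum 140
  km 9 (Beta, w=50) → cum 190  ≥ 180 → median here
  km 26 (Delta, w=120) → cum 310
  km 32 (Epsilon, w=50) → cum 360
Optimal location: km 9.

x = 9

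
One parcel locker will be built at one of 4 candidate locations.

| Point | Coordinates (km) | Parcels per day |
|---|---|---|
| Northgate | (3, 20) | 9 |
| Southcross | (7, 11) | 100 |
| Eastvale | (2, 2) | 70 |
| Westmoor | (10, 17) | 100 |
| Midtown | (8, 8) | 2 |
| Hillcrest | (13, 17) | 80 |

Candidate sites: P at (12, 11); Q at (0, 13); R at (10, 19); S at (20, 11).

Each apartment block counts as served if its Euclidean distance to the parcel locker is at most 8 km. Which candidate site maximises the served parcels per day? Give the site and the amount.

P, covering 282

Coverage radius r = 8 km; a point is covered iff (Δx)²+(Δy)² ≤ 8² = 64.
  P (12, 11): covers {Southcross, Westmoor, Midtown, Hillcrest} → 282
  Q (0, 13): covers {Northgate, Southcross} → 109
  R (10, 19): covers {Northgate, Westmoor, Hillcrest} → 189
  S (20, 11): covers {none} → 0
Maximum coverage at P: 282 parcels per day.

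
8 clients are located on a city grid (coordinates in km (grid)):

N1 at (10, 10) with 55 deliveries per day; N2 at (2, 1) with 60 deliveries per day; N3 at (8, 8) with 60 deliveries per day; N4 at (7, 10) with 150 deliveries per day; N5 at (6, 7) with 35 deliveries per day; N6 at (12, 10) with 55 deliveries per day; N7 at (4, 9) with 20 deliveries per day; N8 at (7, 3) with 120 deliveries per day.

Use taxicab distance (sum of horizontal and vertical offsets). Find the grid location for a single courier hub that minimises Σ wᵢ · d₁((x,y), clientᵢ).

(7, 9)

Manhattan distance separates: Σwᵢ(|x−xᵢ|+|y−yᵢ|) = Σwᵢ|x−xᵢ| + Σwᵢ|y−yᵢ|, so x and y are optimised independently as 1-D weighted medians.
Total weight W = 555; half = 277.5.
x-coordinate, sorted with cumulative weight:
  x=2 (N2, w=60) cum 60
  x=4 (N7, w=20) cum 80
  x=6 (N5, w=35) cum 115
  x=7 (N4, w=150) cum 265
  x=7 (N8, w=120) cum 385  ← median
  x=8 (N3, w=60) cum 445
  x=10 (N1, w=55) cum 500
  x=12 (N6, w=55) cum 555
⇒ x* = 7
y-coordinate, sorted with cumulative weight:
  y=1 (N2, w=60) cum 60
  y=3 (N8, w=120) cum 180
  y=7 (N5, w=35) cum 215
  y=8 (N3, w=60) cum 275
  y=9 (N7, w=20) cum 295  ← median
  y=10 (N1, w=55) cum 350
  y=10 (N4, w=150) cum 500
  y=10 (N6, w=55) cum 555
⇒ y* = 9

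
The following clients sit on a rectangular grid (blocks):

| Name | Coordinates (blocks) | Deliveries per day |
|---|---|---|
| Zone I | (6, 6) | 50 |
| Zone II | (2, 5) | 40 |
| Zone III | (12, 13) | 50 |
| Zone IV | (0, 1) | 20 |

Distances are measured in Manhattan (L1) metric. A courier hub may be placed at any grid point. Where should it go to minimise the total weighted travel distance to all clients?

Manhattan distance separates: Σwᵢ(|x−xᵢ|+|y−yᵢ|) = Σwᵢ|x−xᵢ| + Σwᵢ|y−yᵢ|, so x and y are optimised independently as 1-D weighted medians.
Total weight W = 160; half = 80.
x-coordinate, sorted with cumulative weight:
  x=0 (Zone IV, w=20) cum 20
  x=2 (Zone II, w=40) cum 60
  x=6 (Zone I, w=50) cum 110  ← median
  x=12 (Zone III, w=50) cum 160
⇒ x* = 6
y-coordinate, sorted with cumulative weight:
  y=1 (Zone IV, w=20) cum 20
  y=5 (Zone II, w=40) cum 60
  y=6 (Zone I, w=50) cum 110  ← median
  y=13 (Zone III, w=50) cum 160
⇒ y* = 6

(6, 6)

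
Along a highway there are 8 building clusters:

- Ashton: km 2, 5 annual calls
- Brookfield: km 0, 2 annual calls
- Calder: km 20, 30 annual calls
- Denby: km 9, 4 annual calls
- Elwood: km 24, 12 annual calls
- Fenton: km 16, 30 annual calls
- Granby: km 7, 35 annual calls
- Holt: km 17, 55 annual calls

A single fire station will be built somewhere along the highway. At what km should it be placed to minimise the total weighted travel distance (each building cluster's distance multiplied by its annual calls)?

x = 17

For a sum of weighted absolute distances on a line, the optimum is the weighted median (not the mean). Total weight W = 173; half-weight = 86.5.
Sort by position and accumulate weight:
  km 0 (Brookfield, w=2) → cum 2
  km 2 (Ashton, w=5) → cum 7
  km 7 (Granby, w=35) → cum 42
  km 9 (Denby, w=4) → cum 46
  km 16 (Fenton, w=30) → cum 76
  km 17 (Holt, w=55) → cum 131  ≥ 86.5 → median here
  km 20 (Calder, w=30) → cum 161
  km 24 (Elwood, w=12) → cum 173
Optimal location: km 17.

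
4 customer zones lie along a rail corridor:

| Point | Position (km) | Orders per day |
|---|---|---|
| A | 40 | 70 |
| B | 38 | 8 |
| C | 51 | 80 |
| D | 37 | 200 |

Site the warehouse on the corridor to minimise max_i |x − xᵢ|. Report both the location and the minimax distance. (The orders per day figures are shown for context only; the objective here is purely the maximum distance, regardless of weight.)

location 44, max distance 7

The 1-center on a line is the midpoint of the two extreme points: leftmost at 37, rightmost at 51.
Optimal location = (37 + 51)/2 = 44; maximum distance = (51 − 37)/2 = 7.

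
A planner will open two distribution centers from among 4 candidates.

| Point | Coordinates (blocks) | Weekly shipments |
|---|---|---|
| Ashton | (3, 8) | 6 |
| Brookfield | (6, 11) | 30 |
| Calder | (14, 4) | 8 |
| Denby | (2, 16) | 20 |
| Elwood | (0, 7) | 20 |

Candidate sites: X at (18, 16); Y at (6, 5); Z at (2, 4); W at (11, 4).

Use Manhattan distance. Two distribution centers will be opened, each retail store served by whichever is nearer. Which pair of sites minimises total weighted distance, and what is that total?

Evaluate every pair (each demand assigned to the nearer of the two):
  {Y, Z}: total = 622
  {Y, W}: total = 700
  {Z, W}: total = 724
  {X, Y}: total = 748
  {X, Z}: total = 796
  {X, W}: total = 1056
Best pair: {Y, Z} with total 622.

{Y, Z}, total 622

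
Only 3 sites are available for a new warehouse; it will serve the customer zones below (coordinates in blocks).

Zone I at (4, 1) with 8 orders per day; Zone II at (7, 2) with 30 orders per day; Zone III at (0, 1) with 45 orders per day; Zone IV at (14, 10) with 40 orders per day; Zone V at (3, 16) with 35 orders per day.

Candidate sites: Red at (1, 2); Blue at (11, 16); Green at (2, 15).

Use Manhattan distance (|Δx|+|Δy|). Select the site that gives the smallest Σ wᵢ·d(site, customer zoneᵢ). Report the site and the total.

Total weighted distance at each candidate:
  Red (1, 2): total = 1702
  Blue (11, 16): total = 2526
  Green (2, 15): total = 2138
Minimum is at Red with total 1702 blocks.

Red, total 1702 blocks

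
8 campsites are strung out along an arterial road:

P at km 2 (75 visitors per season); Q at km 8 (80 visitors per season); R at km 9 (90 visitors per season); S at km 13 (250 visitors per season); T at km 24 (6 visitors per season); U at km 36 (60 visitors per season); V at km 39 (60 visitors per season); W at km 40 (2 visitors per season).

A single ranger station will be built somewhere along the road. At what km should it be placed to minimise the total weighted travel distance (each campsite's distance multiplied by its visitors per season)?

x = 13

For a sum of weighted absolute distances on a line, the optimum is the weighted median (not the mean). Total weight W = 623; half-weight = 311.5.
Sort by position and accumulate weight:
  km 2 (P, w=75) → cum 75
  km 8 (Q, w=80) → cum 155
  km 9 (R, w=90) → cum 245
  km 13 (S, w=250) → cum 495  ≥ 311.5 → median here
  km 24 (T, w=6) → cum 501
  km 36 (U, w=60) → cum 561
  km 39 (V, w=60) → cum 621
  km 40 (W, w=2) → cum 623
Optimal location: km 13.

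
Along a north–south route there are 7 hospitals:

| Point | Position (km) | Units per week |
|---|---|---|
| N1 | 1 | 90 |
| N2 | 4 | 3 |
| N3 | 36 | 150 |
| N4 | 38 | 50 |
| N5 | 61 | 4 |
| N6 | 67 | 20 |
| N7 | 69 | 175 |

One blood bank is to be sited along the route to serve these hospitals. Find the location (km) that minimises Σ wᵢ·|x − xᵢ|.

For a sum of weighted absolute distances on a line, the optimum is the weighted median (not the mean). Total weight W = 492; half-weight = 246.
Sort by position and accumulate weight:
  km 1 (N1, w=90) → cum 90
  km 4 (N2, w=3) → cum 93
  km 36 (N3, w=150) → cum 243
  km 38 (N4, w=50) → cum 293  ≥ 246 → median here
  km 61 (N5, w=4) → cum 297
  km 67 (N6, w=20) → cum 317
  km 69 (N7, w=175) → cum 492
Optimal location: km 38.

x = 38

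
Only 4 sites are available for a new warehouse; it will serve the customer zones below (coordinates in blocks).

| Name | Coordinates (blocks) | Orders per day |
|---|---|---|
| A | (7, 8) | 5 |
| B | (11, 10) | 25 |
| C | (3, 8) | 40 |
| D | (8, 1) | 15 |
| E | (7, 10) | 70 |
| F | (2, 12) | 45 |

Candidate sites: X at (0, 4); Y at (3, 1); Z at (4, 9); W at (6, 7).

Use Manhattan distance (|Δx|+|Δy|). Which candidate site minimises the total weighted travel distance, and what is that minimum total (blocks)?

Z, total 985 blocks

Total weighted distance at each candidate:
  X (0, 4): total = 2285
  Y (3, 1): total = 2285
  Z (4, 9): total = 985
  W (6, 7): total = 1175
Minimum is at Z with total 985 blocks.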